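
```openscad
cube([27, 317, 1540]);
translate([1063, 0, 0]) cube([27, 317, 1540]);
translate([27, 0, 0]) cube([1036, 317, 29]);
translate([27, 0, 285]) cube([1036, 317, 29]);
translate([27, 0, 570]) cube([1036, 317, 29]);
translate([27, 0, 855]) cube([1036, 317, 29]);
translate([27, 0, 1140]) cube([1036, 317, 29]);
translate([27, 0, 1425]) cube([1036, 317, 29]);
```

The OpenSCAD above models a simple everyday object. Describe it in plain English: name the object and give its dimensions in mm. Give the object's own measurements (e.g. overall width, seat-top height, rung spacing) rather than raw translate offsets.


An open bookshelf. Two side panels, each 27 mm thick, 317 mm deep and 1540 mm tall, stand 1090 mm apart (outside-to-outside). Between them sit 6 shelves, each 29 mm thick and 317 mm deep, spanning the full gap between the sides. The bottom shelf rests on the floor (its underside at z = 0) and the clear gap between one shelf's top and the next shelf's underside is 256 mm.


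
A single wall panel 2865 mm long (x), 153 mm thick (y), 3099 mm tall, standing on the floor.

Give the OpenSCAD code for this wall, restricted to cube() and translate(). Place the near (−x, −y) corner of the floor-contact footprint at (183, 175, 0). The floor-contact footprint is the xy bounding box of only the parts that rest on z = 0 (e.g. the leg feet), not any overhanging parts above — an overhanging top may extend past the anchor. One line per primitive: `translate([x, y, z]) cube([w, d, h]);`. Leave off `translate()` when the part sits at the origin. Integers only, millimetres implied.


translate([183, 175, 0]) cube([2865, 153, 3099]);


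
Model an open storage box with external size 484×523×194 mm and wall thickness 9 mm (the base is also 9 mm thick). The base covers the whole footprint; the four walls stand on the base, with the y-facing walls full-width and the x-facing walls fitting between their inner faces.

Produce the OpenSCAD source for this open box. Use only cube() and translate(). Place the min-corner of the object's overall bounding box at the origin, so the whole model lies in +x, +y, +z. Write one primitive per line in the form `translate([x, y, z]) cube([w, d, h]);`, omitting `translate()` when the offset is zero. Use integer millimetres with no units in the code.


cube([484, 523, 9]);
translate([0, 0, 9]) cube([484, 9, 185]);
translate([0, 514, 9]) cube([484, 9, 185]);
translate([0, 9, 9]) cube([9, 505, 185]);
translate([475, 9, 9]) cube([9, 505, 185]);


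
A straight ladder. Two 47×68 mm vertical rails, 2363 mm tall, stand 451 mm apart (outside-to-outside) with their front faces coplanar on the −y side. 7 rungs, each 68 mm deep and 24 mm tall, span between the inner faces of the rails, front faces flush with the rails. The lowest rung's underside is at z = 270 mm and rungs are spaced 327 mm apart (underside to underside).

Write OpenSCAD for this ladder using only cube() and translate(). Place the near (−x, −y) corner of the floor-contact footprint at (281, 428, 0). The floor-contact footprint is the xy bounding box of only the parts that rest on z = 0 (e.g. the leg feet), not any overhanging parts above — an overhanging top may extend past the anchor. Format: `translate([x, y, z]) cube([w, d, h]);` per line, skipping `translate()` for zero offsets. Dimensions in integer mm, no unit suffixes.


translate([281, 428, 0]) cube([47, 68, 2363]);
translate([685, 428, 0]) cube([47, 68, 2363]);
translate([328, 428, 270]) cube([357, 68, 24]);
translate([328, 428, 597]) cube([357, 68, 24]);
translate([328, 428, 924]) cube([357, 68, 24]);
translate([328, 428, 1251]) cube([357, 68, 24]);
translate([328, 428, 1578]) cube([357, 68, 24]);
translate([328, 428, 1905]) cube([357, 68, 24]);
translate([328, 428, 2232]) cube([357, 68, 24]);


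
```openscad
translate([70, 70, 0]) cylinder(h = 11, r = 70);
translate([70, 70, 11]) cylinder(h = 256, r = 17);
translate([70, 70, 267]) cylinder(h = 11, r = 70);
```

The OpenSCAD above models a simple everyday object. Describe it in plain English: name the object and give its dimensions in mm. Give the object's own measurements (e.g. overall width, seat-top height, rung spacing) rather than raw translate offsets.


A spool: two coaxial disc flanges of radius 70 mm and thickness 11 mm, joined by a core cylinder of radius 17 mm and height 256 mm. The lower flange rests on z = 0 and the three cylinders share a vertical axis.


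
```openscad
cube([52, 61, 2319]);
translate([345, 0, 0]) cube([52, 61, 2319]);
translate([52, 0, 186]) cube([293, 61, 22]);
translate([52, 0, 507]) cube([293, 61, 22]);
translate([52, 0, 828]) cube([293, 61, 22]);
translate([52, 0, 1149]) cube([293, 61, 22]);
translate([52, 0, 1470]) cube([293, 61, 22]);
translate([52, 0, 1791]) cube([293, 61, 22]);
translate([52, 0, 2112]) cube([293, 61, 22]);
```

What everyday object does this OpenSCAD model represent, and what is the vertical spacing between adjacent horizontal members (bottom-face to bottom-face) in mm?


A ladder. The rung spacing is 321 mm.

Two tall 52×61 posts with 7 short bars between them — a ladder. Adjacent rungs sit at z = 186 and z = 507, so the spacing is 507 − 186 = 321 mm.


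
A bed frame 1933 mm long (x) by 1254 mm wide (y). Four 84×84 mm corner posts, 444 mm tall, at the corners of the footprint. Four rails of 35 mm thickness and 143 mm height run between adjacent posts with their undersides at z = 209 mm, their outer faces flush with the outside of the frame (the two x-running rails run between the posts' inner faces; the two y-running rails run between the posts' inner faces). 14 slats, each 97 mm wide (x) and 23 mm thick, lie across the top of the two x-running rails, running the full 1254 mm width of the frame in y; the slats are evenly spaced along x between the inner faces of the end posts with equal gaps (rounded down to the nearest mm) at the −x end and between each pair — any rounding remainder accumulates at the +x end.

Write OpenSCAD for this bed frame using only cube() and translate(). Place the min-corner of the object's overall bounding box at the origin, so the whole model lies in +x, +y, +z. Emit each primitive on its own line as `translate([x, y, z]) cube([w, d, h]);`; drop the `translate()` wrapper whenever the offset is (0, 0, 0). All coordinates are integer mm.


// slat z = rail_z + rail_h = 209 + 143 = 352
// slat gap = ⌊(1765 − 14·97) / 15⌋ = 27
cube([84, 84, 444]);
translate([0, 1170, 0]) cube([84, 84, 444]);
translate([1849, 0, 0]) cube([84, 84, 444]);
translate([1849, 1170, 0]) cube([84, 84, 444]);
translate([84, 0, 209]) cube([1765, 35, 143]);
translate([84, 1219, 209]) cube([1765, 35, 143]);
translate([0, 84, 209]) cube([35, 1086, 143]);
translate([1898, 84, 209]) cube([35, 1086, 143]);
translate([111, 0, 352]) cube([97, 1254, 23]);
translate([235, 0, 352]) cube([97, 1254, 23]);
translate([359, 0, 352]) cube([97, 1254, 23]);
translate([483, 0, 352]) cube([97, 1254, 23]);
translate([607, 0, 352]) cube([97, 1254, 23]);
translate([731, 0, 352]) cube([97, 1254, 23]);
translate([855, 0, 352]) cube([97, 1254, 23]);
translate([979, 0, 352]) cube([97, 1254, 23]);
translate([1103, 0, 352]) cube([97, 1254, 23]);
translate([1227, 0, 352]) cube([97, 1254, 23]);
translate([1351, 0, 352]) cube([97, 1254, 23]);
translate([1475, 0, 352]) cube([97, 1254, 23]);
translate([1599, 0, 352]) cube([97, 1254, 23]);
translate([1723, 0, 352]) cube([97, 1254, 23]);


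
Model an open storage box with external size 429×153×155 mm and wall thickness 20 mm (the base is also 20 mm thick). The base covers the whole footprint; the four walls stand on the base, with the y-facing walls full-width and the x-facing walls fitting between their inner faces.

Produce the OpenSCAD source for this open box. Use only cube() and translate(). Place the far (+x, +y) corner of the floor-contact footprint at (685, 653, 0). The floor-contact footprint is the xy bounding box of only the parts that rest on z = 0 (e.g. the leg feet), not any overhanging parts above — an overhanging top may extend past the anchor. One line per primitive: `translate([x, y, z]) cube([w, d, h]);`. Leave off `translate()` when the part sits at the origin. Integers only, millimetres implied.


translate([256, 500, 0]) cube([429, 153, 20]);
translate([256, 500, 20]) cube([429, 20, 135]);
translate([256, 633, 20]) cube([429, 20, 135]);
translate([256, 520, 20]) cube([20, 113, 135]);
translate([665, 520, 20]) cube([20, 113, 135]);


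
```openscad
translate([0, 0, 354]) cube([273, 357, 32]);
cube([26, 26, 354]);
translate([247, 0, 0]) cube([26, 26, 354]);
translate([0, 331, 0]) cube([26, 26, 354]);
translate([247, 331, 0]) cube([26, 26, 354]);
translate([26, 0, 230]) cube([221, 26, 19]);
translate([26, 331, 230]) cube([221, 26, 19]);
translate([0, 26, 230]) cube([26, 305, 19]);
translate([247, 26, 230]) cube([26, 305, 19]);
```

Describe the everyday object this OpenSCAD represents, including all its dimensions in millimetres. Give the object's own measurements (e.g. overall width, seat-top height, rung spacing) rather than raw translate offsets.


A simple wooden stool: a rectangular seat 273 mm (x) by 357 mm (y), 32 mm thick, top face at z = 386 mm, on four square legs, each 26×26 mm in cross-section. The legs rest on z = 0, each flush with a corner of the seat. Four stretchers, 26 mm wide and 19 mm tall, connect adjacent legs with their undersides at z = 230 mm, each running between the inner faces of the legs it joins and aligned with the legs' outer faces on the other axis.


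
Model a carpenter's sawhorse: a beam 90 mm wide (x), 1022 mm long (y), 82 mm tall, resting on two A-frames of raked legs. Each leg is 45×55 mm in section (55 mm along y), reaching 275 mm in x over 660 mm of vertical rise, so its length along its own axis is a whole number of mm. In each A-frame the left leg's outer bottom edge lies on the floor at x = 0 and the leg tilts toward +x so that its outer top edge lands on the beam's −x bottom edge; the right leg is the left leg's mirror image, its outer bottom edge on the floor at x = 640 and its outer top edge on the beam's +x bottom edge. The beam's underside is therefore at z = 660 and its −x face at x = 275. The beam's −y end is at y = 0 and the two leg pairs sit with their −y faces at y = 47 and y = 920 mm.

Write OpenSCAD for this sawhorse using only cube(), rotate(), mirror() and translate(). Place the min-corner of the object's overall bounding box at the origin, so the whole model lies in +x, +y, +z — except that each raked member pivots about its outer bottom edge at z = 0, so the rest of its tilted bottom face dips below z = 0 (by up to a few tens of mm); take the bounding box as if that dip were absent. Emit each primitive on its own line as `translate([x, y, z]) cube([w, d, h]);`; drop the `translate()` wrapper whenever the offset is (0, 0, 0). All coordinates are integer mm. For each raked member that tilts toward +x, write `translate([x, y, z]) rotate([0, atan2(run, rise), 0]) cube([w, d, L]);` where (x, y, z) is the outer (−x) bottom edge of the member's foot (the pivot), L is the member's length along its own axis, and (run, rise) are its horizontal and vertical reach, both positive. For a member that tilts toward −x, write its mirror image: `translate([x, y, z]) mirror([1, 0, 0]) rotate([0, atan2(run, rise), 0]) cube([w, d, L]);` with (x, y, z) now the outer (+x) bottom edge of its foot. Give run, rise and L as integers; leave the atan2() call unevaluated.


translate([275, 0, 660]) cube([90, 1022, 82]);
translate([0, 47, 0]) rotate([0, atan2(275, 660), 0]) cube([45, 55, 715]);
translate([640, 47, 0]) mirror([1, 0, 0]) rotate([0, atan2(275, 660), 0]) cube([45, 55, 715]);
translate([0, 920, 0]) rotate([0, atan2(275, 660), 0]) cube([45, 55, 715]);
translate([640, 920, 0]) mirror([1, 0, 0]) rotate([0, atan2(275, 660), 0]) cube([45, 55, 715]);


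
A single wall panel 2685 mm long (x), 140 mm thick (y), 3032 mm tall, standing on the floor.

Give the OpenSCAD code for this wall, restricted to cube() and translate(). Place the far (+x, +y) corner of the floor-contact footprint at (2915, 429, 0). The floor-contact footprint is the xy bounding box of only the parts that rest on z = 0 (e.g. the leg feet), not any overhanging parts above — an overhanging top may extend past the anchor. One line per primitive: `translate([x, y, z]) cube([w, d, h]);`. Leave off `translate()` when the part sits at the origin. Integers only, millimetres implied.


translate([230, 289, 0]) cube([2685, 140, 3032]);


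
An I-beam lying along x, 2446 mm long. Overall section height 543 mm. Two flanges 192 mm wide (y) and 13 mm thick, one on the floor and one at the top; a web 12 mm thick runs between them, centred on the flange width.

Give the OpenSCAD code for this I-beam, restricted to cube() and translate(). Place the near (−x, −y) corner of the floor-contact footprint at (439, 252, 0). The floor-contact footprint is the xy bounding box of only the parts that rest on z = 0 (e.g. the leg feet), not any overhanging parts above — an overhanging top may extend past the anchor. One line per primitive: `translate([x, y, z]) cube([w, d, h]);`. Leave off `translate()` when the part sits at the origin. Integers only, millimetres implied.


translate([439, 252, 0]) cube([2446, 192, 13]);
translate([439, 342, 13]) cube([2446, 12, 517]);
translate([439, 252, 530]) cube([2446, 192, 13]);


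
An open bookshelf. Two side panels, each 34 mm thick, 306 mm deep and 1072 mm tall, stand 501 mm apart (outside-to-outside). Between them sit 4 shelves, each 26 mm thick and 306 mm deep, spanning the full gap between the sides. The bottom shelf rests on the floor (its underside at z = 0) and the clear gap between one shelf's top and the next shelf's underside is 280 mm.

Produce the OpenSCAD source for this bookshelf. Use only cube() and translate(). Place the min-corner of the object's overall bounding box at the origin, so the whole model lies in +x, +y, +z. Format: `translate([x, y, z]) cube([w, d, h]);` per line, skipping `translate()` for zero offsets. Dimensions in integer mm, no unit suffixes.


cube([34, 306, 1072]);
translate([467, 0, 0]) cube([34, 306, 1072]);
translate([34, 0, 0]) cube([433, 306, 26]);
translate([34, 0, 306]) cube([433, 306, 26]);
translate([34, 0, 612]) cube([433, 306, 26]);
translate([34, 0, 918]) cube([433, 306, 26]);


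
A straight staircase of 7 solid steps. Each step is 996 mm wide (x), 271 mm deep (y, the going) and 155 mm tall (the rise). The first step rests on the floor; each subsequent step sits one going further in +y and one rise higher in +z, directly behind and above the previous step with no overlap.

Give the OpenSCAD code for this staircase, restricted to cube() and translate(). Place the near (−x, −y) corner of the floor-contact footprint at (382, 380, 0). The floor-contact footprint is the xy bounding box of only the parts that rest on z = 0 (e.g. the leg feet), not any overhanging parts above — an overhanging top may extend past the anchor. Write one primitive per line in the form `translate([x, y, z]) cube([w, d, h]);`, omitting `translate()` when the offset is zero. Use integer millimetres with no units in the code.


translate([382, 380, 0]) cube([996, 271, 155]);
translate([382, 651, 155]) cube([996, 271, 155]);
translate([382, 922, 310]) cube([996, 271, 155]);
translate([382, 1193, 465]) cube([996, 271, 155]);
translate([382, 1464, 620]) cube([996, 271, 155]);
translate([382, 1735, 775]) cube([996, 271, 155]);
translate([382, 2006, 930]) cube([996, 271, 155]);


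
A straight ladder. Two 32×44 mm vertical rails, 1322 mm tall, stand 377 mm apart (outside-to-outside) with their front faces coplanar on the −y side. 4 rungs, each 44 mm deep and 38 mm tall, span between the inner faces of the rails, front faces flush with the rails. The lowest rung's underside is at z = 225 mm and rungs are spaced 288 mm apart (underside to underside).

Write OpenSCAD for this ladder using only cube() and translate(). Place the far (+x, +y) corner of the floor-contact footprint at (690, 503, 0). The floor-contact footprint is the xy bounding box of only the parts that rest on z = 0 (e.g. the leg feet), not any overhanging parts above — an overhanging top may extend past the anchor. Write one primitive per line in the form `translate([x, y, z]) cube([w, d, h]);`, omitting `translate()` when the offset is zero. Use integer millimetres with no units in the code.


// rung span = 377 - 2*32 = 313
// rung[k] z = 225 + k*288
translate([313, 459, 0]) cube([32, 44, 1322]);
translate([658, 459, 0]) cube([32, 44, 1322]);
translate([345, 459, 225]) cube([313, 44, 38]);
translate([345, 459, 513]) cube([313, 44, 38]);
translate([345, 459, 801]) cube([313, 44, 38]);
translate([345, 459, 1089]) cube([313, 44, 38]);


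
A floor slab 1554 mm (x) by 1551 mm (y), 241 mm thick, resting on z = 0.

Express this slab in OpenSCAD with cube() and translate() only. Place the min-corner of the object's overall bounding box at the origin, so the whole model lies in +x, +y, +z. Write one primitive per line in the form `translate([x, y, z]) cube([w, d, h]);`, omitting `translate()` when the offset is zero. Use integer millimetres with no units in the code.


cube([1554, 1551, 241]);


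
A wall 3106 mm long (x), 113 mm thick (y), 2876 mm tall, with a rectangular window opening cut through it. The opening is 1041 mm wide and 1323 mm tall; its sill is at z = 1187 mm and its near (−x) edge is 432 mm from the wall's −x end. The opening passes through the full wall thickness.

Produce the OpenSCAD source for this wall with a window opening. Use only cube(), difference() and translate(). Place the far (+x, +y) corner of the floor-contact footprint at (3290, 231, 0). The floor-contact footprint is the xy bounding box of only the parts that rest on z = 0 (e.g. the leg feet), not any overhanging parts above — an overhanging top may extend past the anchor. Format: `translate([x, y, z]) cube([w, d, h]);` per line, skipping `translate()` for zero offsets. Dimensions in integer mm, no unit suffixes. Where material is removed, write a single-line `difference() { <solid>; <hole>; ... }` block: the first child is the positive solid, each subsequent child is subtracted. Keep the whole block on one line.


difference() { translate([184, 118, 0]) cube([3106, 113, 2876]); translate([616, 118, 1187]) cube([1041, 113, 1323]); }


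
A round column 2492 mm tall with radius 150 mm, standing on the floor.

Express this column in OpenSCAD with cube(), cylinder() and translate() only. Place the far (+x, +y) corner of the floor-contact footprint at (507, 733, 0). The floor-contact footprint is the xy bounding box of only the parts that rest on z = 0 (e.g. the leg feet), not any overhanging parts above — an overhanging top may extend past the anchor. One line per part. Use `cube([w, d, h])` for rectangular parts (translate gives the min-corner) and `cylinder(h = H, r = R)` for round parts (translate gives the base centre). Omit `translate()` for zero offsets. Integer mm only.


translate([357, 583, 0]) cylinder(h = 2492, r = 150);


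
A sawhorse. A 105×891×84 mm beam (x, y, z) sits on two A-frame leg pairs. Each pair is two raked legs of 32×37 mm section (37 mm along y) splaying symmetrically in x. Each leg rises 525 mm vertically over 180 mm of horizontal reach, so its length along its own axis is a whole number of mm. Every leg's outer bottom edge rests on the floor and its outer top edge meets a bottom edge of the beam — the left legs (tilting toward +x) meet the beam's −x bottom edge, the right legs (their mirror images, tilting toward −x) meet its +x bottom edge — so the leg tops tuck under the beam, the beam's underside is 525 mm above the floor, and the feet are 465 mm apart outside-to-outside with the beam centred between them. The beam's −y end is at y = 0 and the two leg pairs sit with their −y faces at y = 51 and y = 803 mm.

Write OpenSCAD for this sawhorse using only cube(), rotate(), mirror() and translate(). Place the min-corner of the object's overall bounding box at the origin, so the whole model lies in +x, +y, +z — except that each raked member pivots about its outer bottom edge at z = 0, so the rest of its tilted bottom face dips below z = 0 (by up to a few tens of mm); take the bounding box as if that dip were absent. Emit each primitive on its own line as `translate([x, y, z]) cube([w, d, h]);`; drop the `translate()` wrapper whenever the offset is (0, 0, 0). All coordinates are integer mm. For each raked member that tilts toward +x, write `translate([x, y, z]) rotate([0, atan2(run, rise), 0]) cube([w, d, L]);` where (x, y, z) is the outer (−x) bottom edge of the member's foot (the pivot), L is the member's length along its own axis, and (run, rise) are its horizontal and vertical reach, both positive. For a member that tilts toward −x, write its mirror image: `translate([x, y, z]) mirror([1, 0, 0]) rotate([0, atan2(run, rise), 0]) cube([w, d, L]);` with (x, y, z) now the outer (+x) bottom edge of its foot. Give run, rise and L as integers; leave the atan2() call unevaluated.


// leg length = √(180² + 525²) = 555
// right-leg outer foot x = 2·180 + 105 = 465
// beam min-corner = (180, 0, 525)
translate([180, 0, 525]) cube([105, 891, 84]);
translate([0, 51, 0]) rotate([0, atan2(180, 525), 0]) cube([32, 37, 555]);
translate([465, 51, 0]) mirror([1, 0, 0]) rotate([0, atan2(180, 525), 0]) cube([32, 37, 555]);
translate([0, 803, 0]) rotate([0, atan2(180, 525), 0]) cube([32, 37, 555]);
translate([465, 803, 0]) mirror([1, 0, 0]) rotate([0, atan2(180, 525), 0]) cube([32, 37, 555]);


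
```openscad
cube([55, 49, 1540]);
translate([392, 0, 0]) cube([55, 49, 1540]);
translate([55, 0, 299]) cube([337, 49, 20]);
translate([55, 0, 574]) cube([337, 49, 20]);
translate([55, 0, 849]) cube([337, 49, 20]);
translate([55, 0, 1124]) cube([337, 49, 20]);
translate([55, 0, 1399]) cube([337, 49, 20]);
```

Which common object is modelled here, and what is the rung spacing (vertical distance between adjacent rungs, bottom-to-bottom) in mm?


A ladder. The rung spacing is 275 mm.

Two tall 55×49 posts with 5 short bars between them — a ladder. Adjacent rungs sit at z = 299 and z = 574, so the spacing is 574 − 299 = 275 mm.


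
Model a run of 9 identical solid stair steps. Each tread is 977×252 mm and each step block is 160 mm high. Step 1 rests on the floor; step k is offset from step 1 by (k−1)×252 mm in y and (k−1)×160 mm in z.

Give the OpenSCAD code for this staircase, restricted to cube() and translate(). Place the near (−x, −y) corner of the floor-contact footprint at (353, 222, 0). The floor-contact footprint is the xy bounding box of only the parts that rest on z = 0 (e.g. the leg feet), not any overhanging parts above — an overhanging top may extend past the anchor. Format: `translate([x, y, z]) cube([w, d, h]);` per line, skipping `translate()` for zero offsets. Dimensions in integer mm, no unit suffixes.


translate([353, 222, 0]) cube([977, 252, 160]);
translate([353, 474, 160]) cube([977, 252, 160]);
translate([353, 726, 320]) cube([977, 252, 160]);
translate([353, 978, 480]) cube([977, 252, 160]);
translate([353, 1230, 640]) cube([977, 252, 160]);
translate([353, 1482, 800]) cube([977, 252, 160]);
translate([353, 1734, 960]) cube([977, 252, 160]);
translate([353, 1986, 1120]) cube([977, 252, 160]);
translate([353, 2238, 1280]) cube([977, 252, 160]);


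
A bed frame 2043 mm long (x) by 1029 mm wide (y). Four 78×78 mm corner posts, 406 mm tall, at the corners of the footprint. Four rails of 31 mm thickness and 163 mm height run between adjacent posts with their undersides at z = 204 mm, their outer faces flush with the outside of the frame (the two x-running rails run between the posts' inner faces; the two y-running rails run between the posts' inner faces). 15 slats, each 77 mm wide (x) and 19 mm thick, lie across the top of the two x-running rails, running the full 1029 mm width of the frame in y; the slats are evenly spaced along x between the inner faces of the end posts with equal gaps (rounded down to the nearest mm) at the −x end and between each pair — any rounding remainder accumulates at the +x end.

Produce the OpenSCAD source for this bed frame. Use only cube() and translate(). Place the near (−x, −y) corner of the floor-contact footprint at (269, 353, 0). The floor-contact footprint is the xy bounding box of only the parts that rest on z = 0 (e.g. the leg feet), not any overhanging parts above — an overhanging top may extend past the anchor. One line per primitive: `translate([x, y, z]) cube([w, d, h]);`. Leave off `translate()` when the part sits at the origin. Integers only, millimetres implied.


translate([269, 353, 0]) cube([78, 78, 406]);
translate([269, 1304, 0]) cube([78, 78, 406]);
translate([2234, 353, 0]) cube([78, 78, 406]);
translate([2234, 1304, 0]) cube([78, 78, 406]);
translate([347, 353, 204]) cube([1887, 31, 163]);
translate([347, 1351, 204]) cube([1887, 31, 163]);
translate([269, 431, 204]) cube([31, 873, 163]);
translate([2281, 431, 204]) cube([31, 873, 163]);
translate([392, 353, 367]) cube([77, 1029, 19]);
translate([514, 353, 367]) cube([77, 1029, 19]);
translate([636, 353, 367]) cube([77, 1029, 19]);
translate([758, 353, 367]) cube([77, 1029, 19]);
translate([880, 353, 367]) cube([77, 1029, 19]);
translate([1002, 353, 367]) cube([77, 1029, 19]);
translate([1124, 353, 367]) cube([77, 1029, 19]);
translate([1246, 353, 367]) cube([77, 1029, 19]);
translate([1368, 353, 367]) cube([77, 1029, 19]);
translate([1490, 353, 367]) cube([77, 1029, 19]);
translate([1612, 353, 367]) cube([77, 1029, 19]);
translate([1734, 353, 367]) cube([77, 1029, 19]);
translate([1856, 353, 367]) cube([77, 1029, 19]);
translate([1978, 353, 367]) cube([77, 1029, 19]);
translate([2100, 353, 367]) cube([77, 1029, 19]);


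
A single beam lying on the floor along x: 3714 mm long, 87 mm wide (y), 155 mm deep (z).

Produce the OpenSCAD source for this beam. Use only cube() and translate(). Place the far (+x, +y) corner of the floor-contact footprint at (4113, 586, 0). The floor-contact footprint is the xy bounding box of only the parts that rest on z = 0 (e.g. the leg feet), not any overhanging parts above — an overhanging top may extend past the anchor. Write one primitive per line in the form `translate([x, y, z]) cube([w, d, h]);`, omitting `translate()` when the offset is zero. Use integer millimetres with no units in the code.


translate([399, 499, 0]) cube([3714, 87, 155]);


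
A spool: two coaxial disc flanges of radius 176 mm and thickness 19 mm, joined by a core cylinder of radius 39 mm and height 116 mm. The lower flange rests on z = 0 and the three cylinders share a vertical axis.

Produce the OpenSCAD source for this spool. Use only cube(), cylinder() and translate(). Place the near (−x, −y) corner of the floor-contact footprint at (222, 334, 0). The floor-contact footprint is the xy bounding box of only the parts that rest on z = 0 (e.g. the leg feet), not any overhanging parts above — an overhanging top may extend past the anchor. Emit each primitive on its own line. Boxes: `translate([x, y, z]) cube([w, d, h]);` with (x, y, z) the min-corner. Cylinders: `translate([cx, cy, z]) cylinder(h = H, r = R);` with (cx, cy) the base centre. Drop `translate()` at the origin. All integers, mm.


translate([398, 510, 0]) cylinder(h = 19, r = 176);
translate([398, 510, 19]) cylinder(h = 116, r = 39);
translate([398, 510, 135]) cylinder(h = 19, r = 176);


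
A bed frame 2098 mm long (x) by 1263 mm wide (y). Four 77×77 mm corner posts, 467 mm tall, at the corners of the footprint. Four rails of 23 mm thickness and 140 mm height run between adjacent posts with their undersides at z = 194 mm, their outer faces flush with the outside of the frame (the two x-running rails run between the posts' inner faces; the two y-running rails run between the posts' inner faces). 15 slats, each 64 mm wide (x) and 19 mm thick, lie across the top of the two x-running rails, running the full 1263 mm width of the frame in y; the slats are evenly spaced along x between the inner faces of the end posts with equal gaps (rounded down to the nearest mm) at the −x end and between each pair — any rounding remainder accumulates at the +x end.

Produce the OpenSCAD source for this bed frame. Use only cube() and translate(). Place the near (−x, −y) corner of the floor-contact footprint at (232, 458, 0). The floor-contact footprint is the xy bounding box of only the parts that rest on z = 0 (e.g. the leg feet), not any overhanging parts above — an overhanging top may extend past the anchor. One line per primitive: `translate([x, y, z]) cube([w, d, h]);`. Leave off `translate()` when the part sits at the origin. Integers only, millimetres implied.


// slat z = rail_z + rail_h = 194 + 140 = 334
// slat gap = ⌊(1944 − 15·64) / 16⌋ = 61
translate([232, 458, 0]) cube([77, 77, 467]);
translate([232, 1644, 0]) cube([77, 77, 467]);
translate([2253, 458, 0]) cube([77, 77, 467]);
translate([2253, 1644, 0]) cube([77, 77, 467]);
translate([309, 458, 194]) cube([1944, 23, 140]);
translate([309, 1698, 194]) cube([1944, 23, 140]);
translate([232, 535, 194]) cube([23, 1109, 140]);
translate([2307, 535, 194]) cube([23, 1109, 140]);
translate([370, 458, 334]) cube([64, 1263, 19]);
translate([495, 458, 334]) cube([64, 1263, 19]);
translate([620, 458, 334]) cube([64, 1263, 19]);
translate([745, 458, 334]) cube([64, 1263, 19]);
translate([870, 458, 334]) cube([64, 1263, 19]);
translate([995, 458, 334]) cube([64, 1263, 19]);
translate([1120, 458, 334]) cube([64, 1263, 19]);
translate([1245, 458, 334]) cube([64, 1263, 19]);
translate([1370, 458, 334]) cube([64, 1263, 19]);
translate([1495, 458, 334]) cube([64, 1263, 19]);
translate([1620, 458, 334]) cube([64, 1263, 19]);
translate([1745, 458, 334]) cube([64, 1263, 19]);
translate([1870, 458, 334]) cube([64, 1263, 19]);
translate([1995, 458, 334]) cube([64, 1263, 19]);
translate([2120, 458, 334]) cube([64, 1263, 19]);


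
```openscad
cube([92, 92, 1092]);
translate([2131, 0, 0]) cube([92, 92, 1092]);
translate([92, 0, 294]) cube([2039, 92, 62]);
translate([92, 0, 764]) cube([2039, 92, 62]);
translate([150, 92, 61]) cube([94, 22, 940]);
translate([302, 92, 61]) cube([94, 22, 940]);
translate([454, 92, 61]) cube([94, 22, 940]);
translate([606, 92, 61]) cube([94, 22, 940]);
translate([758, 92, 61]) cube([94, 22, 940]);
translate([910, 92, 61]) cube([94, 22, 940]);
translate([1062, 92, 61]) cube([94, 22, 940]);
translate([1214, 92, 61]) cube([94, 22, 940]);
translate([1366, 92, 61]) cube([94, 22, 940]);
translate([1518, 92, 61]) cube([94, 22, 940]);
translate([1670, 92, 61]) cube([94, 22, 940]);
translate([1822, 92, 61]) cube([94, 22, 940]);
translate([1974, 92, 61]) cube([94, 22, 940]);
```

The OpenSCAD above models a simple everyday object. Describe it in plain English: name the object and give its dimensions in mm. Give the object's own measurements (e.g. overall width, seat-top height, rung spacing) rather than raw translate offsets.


A fence section. Two 92×92 mm posts, 1092 mm tall, stand on the floor with a clear span of 2039 mm between their inner faces. Two horizontal rails of 92×62 mm section span the gap between the posts with their undersides at z = 294 mm and z = 764 mm, flush with the posts' −y face. 13 pickets, each 94 mm wide, 22 mm thick and 940 mm tall, are fixed to the +y face of the rails with their bottoms at z = 61 mm, spaced across the span with a 58 mm gap after the −x post and between neighbouring pickets, with 63 mm left before the +x post.


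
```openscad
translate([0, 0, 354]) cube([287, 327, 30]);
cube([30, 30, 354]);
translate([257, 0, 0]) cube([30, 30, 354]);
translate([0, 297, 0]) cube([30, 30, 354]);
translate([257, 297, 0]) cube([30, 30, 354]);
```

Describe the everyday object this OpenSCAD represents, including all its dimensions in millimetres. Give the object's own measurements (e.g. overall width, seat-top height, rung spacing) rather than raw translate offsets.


A four-legged stool. The seat is a 287×327×30 mm slab whose top surface is at z = 384 mm; four square legs, each 30×30 mm in cross-section, run from the floor (z = 0) to the underside of the seat, each flush with a corner of the seat.


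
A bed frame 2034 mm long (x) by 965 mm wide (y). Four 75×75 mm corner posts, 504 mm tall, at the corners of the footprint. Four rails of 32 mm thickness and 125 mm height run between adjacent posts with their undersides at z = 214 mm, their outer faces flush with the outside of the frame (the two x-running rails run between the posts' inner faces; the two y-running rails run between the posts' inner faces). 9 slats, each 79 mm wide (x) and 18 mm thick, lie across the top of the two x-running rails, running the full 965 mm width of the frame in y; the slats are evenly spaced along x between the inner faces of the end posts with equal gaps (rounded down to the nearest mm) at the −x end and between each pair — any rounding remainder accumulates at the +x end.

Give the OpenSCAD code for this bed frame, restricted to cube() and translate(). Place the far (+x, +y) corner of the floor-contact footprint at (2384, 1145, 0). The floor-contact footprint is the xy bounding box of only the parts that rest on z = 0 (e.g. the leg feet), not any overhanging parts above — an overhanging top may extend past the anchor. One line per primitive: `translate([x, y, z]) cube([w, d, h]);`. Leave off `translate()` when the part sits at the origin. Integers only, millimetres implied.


translate([350, 180, 0]) cube([75, 75, 504]);
translate([350, 1070, 0]) cube([75, 75, 504]);
translate([2309, 180, 0]) cube([75, 75, 504]);
translate([2309, 1070, 0]) cube([75, 75, 504]);
translate([425, 180, 214]) cube([1884, 32, 125]);
translate([425, 1113, 214]) cube([1884, 32, 125]);
translate([350, 255, 214]) cube([32, 815, 125]);
translate([2352, 255, 214]) cube([32, 815, 125]);
translate([542, 180, 339]) cube([79, 965, 18]);
translate([738, 180, 339]) cube([79, 965, 18]);
translate([934, 180, 339]) cube([79, 965, 18]);
translate([1130, 180, 339]) cube([79, 965, 18]);
translate([1326, 180, 339]) cube([79, 965, 18]);
translate([1522, 180, 339]) cube([79, 965, 18]);
translate([1718, 180, 339]) cube([79, 965, 18]);
translate([1914, 180, 339]) cube([79, 965, 18]);
translate([2110, 180, 339]) cube([79, 965, 18]);


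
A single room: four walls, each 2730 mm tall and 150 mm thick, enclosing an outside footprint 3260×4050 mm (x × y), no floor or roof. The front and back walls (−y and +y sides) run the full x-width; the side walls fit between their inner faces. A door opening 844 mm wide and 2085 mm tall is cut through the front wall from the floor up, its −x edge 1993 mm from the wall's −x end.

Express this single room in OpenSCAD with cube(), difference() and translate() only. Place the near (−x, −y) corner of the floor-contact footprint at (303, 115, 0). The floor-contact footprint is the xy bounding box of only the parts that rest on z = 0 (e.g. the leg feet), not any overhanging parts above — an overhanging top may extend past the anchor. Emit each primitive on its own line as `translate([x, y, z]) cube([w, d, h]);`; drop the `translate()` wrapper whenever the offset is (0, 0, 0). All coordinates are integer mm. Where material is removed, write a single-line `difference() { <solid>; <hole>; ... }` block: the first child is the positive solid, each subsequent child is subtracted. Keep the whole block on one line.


difference() { translate([303, 115, 0]) cube([3260, 150, 2730]); translate([2296, 115, 0]) cube([844, 150, 2085]); }
translate([303, 4015, 0]) cube([3260, 150, 2730]);
translate([303, 265, 0]) cube([150, 3750, 2730]);
translate([3413, 265, 0]) cube([150, 3750, 2730]);


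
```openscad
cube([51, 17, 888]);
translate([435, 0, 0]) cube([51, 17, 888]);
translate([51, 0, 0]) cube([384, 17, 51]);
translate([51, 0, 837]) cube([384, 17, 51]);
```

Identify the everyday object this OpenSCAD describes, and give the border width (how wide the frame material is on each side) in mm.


A picture frame. The border width is 51 mm.

Four thin pieces enclosing a rectangular opening — a picture frame. The two full-height stiles are 888 mm tall; the top rail sits at z = 837 and is 51 mm tall, so the border above the opening is 888 − 837 = 51 mm, matching the stile x-width.


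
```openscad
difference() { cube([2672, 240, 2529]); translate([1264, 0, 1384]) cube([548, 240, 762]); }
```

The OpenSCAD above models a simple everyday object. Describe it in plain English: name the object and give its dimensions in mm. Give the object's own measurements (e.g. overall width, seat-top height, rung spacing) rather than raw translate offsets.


A wall 2672 mm long (x), 240 mm thick (y), 2529 mm tall, with a rectangular window opening cut through it. The opening is 548 mm wide and 762 mm tall; its sill is at z = 1384 mm and its near (−x) edge is 1264 mm from the wall's −x end. The opening passes through the full wall thickness.


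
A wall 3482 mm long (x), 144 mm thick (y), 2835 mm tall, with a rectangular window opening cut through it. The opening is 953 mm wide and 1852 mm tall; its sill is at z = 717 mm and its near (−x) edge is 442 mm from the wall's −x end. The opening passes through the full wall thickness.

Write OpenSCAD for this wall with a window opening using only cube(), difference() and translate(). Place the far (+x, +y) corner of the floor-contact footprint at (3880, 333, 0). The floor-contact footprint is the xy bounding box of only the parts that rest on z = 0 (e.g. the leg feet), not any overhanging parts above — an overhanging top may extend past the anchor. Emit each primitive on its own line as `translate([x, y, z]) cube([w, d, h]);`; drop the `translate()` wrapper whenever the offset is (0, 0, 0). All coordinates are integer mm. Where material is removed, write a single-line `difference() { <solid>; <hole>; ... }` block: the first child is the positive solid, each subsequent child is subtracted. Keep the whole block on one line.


difference() { translate([398, 189, 0]) cube([3482, 144, 2835]); translate([840, 189, 717]) cube([953, 144, 1852]); }


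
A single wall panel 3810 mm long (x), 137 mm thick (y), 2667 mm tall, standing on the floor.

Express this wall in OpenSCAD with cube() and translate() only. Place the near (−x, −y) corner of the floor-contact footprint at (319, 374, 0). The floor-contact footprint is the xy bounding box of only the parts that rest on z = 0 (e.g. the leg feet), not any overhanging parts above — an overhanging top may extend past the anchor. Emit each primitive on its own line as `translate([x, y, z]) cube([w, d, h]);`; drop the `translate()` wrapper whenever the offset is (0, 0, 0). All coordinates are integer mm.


translate([319, 374, 0]) cube([3810, 137, 2667]);


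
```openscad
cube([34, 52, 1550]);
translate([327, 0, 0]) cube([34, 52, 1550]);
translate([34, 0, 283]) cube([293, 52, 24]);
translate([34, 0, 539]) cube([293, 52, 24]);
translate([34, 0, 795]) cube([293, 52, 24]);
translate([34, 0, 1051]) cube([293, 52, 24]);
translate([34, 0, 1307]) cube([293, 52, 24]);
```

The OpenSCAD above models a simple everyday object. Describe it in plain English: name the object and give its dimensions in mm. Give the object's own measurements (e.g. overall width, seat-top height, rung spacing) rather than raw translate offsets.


A straight ladder. Two 34×52 mm vertical rails, 1550 mm tall, stand 361 mm apart (outside-to-outside) with their front faces coplanar on the −y side. 5 rungs, each 52 mm deep and 24 mm tall, span between the inner faces of the rails, front faces flush with the rails. The lowest rung's underside is at z = 283 mm and rungs are spaced 256 mm apart (underside to underside).


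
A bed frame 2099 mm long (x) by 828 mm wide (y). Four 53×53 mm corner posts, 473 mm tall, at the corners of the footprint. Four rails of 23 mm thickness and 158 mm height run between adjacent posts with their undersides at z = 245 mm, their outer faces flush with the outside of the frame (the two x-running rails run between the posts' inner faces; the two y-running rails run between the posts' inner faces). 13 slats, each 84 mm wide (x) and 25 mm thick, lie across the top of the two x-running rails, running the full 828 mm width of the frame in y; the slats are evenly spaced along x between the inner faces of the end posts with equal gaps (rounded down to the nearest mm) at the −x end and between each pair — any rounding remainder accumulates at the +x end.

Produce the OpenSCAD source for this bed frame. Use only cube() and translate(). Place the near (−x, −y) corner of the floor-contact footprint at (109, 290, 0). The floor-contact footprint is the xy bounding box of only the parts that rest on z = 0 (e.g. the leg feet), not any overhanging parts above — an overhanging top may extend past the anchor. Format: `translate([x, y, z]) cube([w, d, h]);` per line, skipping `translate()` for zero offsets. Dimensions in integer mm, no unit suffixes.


translate([109, 290, 0]) cube([53, 53, 473]);
translate([109, 1065, 0]) cube([53, 53, 473]);
translate([2155, 290, 0]) cube([53, 53, 473]);
translate([2155, 1065, 0]) cube([53, 53, 473]);
translate([162, 290, 245]) cube([1993, 23, 158]);
translate([162, 1095, 245]) cube([1993, 23, 158]);
translate([109, 343, 245]) cube([23, 722, 158]);
translate([2185, 343, 245]) cube([23, 722, 158]);
translate([226, 290, 403]) cube([84, 828, 25]);
translate([374, 290, 403]) cube([84, 828, 25]);
translate([522, 290, 403]) cube([84, 828, 25]);
translate([670, 290, 403]) cube([84, 828, 25]);
translate([818, 290, 403]) cube([84, 828, 25]);
translate([966, 290, 403]) cube([84, 828, 25]);
translate([1114, 290, 403]) cube([84, 828, 25]);
translate([1262, 290, 403]) cube([84, 828, 25]);
translate([1410, 290, 403]) cube([84, 828, 25]);
translate([1558, 290, 403]) cube([84, 828, 25]);
translate([1706, 290, 403]) cube([84, 828, 25]);
translate([1854, 290, 403]) cube([84, 828, 25]);
translate([2002, 290, 403]) cube([84, 828, 25]);
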